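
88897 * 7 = 622279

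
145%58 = 29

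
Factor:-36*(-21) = 2^2 * 3^3*7^1 =756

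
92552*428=39612256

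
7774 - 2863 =4911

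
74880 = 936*80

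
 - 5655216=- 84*67324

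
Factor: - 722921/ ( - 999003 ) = 3^(-1)*97^ ( - 1 )* 3433^( - 1 )*722921^1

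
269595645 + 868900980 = 1138496625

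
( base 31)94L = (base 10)8794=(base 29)AD7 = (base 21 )jjg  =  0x225A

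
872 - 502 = 370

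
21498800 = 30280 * 710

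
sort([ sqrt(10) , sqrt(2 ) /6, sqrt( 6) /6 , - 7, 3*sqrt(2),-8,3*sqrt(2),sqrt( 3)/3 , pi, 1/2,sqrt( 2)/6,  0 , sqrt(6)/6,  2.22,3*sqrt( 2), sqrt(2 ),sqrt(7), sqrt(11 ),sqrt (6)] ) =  [ - 8, - 7, 0, sqrt(2) /6,  sqrt(2 )/6,sqrt( 6 ) /6,sqrt( 6)/6 , 1/2,  sqrt(3)/3, sqrt (2), 2.22,sqrt(6) , sqrt ( 7),pi,  sqrt(10 ),sqrt( 11 ) , 3*sqrt(2 ),3*sqrt(2 ),3 * sqrt(2)] 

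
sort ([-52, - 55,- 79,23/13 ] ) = [- 79, - 55, - 52,23/13 ]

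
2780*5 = 13900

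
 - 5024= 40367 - 45391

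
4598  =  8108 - 3510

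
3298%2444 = 854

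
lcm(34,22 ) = 374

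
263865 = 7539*35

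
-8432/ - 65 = 129 + 47/65 = 129.72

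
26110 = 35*746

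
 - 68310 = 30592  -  98902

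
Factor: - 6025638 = -2^1*3^1* 1004273^1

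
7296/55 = 7296/55 = 132.65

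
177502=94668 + 82834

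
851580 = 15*56772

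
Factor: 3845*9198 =35366310  =  2^1 * 3^2*5^1*7^1*73^1*769^1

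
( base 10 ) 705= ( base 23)17F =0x2c1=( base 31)mn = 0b1011000001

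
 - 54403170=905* ( - 60114)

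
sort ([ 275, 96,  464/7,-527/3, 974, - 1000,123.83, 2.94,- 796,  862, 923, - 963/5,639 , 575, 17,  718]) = [ - 1000, - 796, - 963/5, - 527/3, 2.94,17  ,  464/7,96, 123.83,275, 575, 639, 718,862,923, 974 ] 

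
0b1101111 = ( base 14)7D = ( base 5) 421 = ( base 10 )111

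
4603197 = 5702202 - 1099005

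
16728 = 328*51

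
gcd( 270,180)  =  90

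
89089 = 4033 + 85056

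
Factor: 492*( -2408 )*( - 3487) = 2^5  *3^1  *7^1*11^1*41^1 *43^1*317^1 = 4131174432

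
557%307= 250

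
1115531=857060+258471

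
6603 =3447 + 3156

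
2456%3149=2456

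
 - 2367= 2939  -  5306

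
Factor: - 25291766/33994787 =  - 2^1 * 23^1 * 59^1*359^( - 1)*9319^1* 94693^( - 1 )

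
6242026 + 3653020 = 9895046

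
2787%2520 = 267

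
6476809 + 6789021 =13265830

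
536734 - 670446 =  - 133712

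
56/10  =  5+3/5 = 5.60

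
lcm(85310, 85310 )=85310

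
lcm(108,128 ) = 3456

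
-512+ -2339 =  - 2851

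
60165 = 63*955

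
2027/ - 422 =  - 5 + 83/422= - 4.80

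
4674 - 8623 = -3949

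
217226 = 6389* 34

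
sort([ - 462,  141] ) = [ - 462, 141]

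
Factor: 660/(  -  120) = - 11/2 = -  2^(  -  1) * 11^1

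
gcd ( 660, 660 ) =660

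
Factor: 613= 613^1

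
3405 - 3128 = 277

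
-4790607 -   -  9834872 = 5044265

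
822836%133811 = 19970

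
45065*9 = 405585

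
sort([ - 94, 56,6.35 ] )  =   [ - 94,6.35,56]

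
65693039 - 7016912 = 58676127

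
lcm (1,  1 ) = 1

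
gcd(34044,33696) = 12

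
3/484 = 3/484 = 0.01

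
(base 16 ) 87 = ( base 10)135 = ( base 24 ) 5f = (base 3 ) 12000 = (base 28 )4n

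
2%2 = 0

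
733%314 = 105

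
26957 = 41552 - 14595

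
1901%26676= 1901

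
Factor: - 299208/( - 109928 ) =3^1 * 137^1*151^( - 1 ) = 411/151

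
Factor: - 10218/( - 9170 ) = 39/35 = 3^1*5^(- 1 )*7^( - 1)* 13^1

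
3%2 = 1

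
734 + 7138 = 7872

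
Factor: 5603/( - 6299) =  - 13^1*431^1 * 6299^( - 1 ) 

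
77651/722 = 107 + 397/722 = 107.55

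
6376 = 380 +5996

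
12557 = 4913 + 7644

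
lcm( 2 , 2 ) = 2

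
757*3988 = 3018916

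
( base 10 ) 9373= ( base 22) j81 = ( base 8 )22235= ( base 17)1f76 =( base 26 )dmd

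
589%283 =23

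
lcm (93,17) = 1581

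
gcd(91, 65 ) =13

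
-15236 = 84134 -99370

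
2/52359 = 2/52359 = 0.00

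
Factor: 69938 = 2^1*11^2*17^2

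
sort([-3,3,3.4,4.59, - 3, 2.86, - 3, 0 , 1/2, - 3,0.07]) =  [ - 3, -3 , - 3,-3,0,0.07, 1/2,2.86,3, 3.4, 4.59]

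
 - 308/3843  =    -  1 + 505/549 = -0.08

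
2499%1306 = 1193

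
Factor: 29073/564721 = 33/641 = 3^1*11^1*641^( - 1)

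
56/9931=56/9931  =  0.01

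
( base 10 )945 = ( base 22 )1kl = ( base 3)1022000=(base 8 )1661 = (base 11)78A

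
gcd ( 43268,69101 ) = 1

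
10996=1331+9665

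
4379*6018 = 26352822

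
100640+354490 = 455130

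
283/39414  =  283/39414=0.01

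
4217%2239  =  1978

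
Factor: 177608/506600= 5^( - 2 )*17^( - 1)*149^1 = 149/425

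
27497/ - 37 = -744  +  31/37 = -743.16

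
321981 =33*9757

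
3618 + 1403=5021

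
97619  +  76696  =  174315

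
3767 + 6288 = 10055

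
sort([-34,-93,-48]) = [ - 93,-48, - 34] 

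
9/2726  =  9/2726 = 0.00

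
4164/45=1388/15= 92.53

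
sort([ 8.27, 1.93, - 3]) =[-3,1.93,8.27]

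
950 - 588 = 362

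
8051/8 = 1006 + 3/8 = 1006.38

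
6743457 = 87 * 77511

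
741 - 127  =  614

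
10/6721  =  10/6721= 0.00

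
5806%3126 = 2680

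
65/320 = 13/64 = 0.20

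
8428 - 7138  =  1290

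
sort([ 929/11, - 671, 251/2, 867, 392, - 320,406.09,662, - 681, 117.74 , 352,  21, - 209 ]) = [ - 681, - 671, - 320, - 209, 21, 929/11 , 117.74, 251/2,352, 392,406.09,662, 867] 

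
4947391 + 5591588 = 10538979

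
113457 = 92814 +20643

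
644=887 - 243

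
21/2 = 21/2 =10.50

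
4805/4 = 1201 + 1/4 = 1201.25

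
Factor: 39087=3^2*43^1*101^1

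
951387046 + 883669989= 1835057035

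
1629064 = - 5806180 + 7435244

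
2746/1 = 2746 = 2746.00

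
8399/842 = 9  +  821/842 = 9.98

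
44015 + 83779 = 127794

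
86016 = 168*512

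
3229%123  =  31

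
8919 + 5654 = 14573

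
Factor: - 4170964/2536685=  - 2^2*5^(  -  1)*7^1*61^( - 1)*181^1*823^1*8317^(-1 )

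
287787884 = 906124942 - 618337058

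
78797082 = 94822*831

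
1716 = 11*156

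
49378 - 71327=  - 21949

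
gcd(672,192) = 96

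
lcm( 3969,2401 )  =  194481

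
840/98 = 8+4/7= 8.57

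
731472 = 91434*8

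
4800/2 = 2400=2400.00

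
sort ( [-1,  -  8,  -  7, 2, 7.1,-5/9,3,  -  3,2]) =[ - 8, - 7,  -  3, - 1, -5/9, 2,2, 3 , 7.1] 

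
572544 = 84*6816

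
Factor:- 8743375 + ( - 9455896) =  - 227^1*80173^1 =- 18199271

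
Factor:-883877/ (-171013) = 29^ ( - 1 )*5897^(-1 )*883877^1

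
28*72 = 2016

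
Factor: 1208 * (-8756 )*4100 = -2^7*5^2 * 11^1*41^1* 151^1*199^1= -43366716800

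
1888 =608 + 1280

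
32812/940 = 8203/235 = 34.91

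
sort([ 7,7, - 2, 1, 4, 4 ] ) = [ - 2,1, 4, 4, 7, 7] 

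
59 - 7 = 52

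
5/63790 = 1/12758 = 0.00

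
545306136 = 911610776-366304640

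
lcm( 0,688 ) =0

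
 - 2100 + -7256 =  - 9356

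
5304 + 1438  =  6742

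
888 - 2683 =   -  1795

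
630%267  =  96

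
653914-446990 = 206924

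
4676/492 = 1169/123 = 9.50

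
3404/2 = 1702 = 1702.00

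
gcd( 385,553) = 7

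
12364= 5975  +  6389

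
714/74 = 9 + 24/37 = 9.65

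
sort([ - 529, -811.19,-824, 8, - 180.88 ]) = [-824,  -  811.19, - 529  , - 180.88, 8]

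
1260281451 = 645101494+615179957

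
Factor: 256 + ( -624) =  - 2^4*23^1 = - 368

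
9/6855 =3/2285 = 0.00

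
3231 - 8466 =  - 5235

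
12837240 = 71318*180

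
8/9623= 8/9623 = 0.00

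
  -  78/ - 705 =26/235=0.11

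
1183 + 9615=10798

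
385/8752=385/8752 = 0.04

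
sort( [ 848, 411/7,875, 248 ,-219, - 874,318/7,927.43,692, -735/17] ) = [-874, - 219,  -  735/17,318/7,411/7,  248, 692,848, 875, 927.43 ]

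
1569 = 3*523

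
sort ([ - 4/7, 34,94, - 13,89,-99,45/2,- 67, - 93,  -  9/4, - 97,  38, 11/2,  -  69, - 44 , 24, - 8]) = [-99 , - 97,  -  93, - 69, - 67, - 44 ,-13,-8,  -  9/4,- 4/7,11/2,45/2, 24,34,38, 89,94]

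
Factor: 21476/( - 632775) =  -  28/825 = -2^2*3^( - 1) * 5^(- 2)*7^1*11^( - 1 ) 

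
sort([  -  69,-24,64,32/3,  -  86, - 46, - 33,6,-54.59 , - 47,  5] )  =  [-86,-69, - 54.59,-47, - 46, - 33 , - 24 , 5,  6,32/3, 64]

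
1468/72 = 367/18 = 20.39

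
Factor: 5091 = 3^1*1697^1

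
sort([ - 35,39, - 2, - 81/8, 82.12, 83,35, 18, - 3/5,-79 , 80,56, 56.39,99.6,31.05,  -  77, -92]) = [ - 92, - 79, - 77,  -  35, - 81/8, - 2, - 3/5, 18, 31.05, 35, 39,  56,  56.39, 80, 82.12, 83, 99.6 ] 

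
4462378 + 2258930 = 6721308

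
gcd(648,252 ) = 36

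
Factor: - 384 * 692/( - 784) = 2^5 * 3^1*7^ ( - 2)*173^1 = 16608/49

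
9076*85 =771460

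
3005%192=125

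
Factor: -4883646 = -2^1*3^1*19^1 * 42839^1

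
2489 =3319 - 830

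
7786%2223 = 1117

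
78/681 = 26/227 =0.11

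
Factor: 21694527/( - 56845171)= -3^3 * 4679^(  -  1)*12149^( - 1 )*803501^1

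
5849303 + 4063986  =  9913289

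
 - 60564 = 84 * (-721) 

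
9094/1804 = 5+37/902 = 5.04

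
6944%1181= 1039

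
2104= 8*263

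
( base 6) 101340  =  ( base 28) aa4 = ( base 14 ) 2d64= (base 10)8124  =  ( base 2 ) 1111110111100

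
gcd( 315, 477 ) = 9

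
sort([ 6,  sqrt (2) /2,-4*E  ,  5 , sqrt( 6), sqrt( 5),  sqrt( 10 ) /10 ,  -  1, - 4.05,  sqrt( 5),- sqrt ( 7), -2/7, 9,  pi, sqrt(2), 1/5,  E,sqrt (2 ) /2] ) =[- 4*E,  -  4.05,-sqrt( 7),  -  1, - 2/7,1/5,sqrt( 10 ) /10, sqrt(2 )/2,  sqrt ( 2)/2, sqrt (2),sqrt ( 5), sqrt(5 ), sqrt ( 6) , E, pi, 5,  6, 9 ] 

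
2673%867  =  72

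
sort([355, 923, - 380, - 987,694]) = [ - 987, - 380, 355, 694,923]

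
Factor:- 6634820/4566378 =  - 2^1*3^( - 1)*5^1 * 157^1*577^( - 1 )*1319^ ( - 1 )*2113^1=- 3317410/2283189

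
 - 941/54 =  - 18 + 31/54  =  -17.43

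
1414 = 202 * 7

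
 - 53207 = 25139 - 78346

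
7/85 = 7/85 = 0.08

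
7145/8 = 7145/8=893.12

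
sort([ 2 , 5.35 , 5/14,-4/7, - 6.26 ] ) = [ - 6.26, - 4/7,5/14, 2, 5.35 ]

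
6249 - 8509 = -2260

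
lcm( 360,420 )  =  2520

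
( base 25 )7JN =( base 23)94k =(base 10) 4873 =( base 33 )4FM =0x1309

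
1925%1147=778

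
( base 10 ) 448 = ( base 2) 111000000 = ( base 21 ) 107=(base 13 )286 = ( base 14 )240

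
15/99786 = 5/33262 = 0.00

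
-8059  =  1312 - 9371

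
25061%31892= 25061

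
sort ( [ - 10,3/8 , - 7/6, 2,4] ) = [  -  10, - 7/6,3/8, 2, 4 ]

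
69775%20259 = 8998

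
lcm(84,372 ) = 2604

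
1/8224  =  1/8224 = 0.00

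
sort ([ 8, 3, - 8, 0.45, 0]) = [ - 8,0,0.45 , 3 , 8 ] 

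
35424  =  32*1107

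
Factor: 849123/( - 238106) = - 2^( - 1)*3^4*79^(-1 ) * 137^( - 1)*953^1= - 77193/21646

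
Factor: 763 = 7^1*109^1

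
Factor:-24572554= - 2^1*859^1*14303^1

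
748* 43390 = 32455720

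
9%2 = 1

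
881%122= 27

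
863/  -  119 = - 863/119 = - 7.25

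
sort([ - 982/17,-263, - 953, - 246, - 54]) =[ - 953, - 263, - 246, - 982/17, - 54 ] 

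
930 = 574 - -356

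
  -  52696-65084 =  - 117780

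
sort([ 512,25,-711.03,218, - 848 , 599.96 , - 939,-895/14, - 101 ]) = [  -  939,-848, - 711.03, - 101, - 895/14,25,218,512, 599.96]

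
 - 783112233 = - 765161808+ -17950425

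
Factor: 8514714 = 2^1*3^1*13^1 * 173^1*631^1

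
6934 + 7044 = 13978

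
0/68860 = 0= 0.00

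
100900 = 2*50450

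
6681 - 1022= 5659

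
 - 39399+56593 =17194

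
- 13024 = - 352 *37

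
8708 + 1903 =10611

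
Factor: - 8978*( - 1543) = 2^1*67^2*1543^1 = 13853054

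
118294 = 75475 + 42819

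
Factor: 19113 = 3^1*23^1*277^1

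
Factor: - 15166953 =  - 3^3*59^1*9521^1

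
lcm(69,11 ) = 759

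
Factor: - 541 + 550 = 3^2 = 9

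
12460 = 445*28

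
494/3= 164+ 2/3 = 164.67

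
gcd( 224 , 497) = 7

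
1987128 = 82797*24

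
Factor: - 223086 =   -  2^1*3^1*37181^1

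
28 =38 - 10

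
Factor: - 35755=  - 5^1*7151^1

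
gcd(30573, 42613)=43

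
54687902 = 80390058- 25702156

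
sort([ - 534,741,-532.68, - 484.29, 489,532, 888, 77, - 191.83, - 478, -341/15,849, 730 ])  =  [  -  534, - 532.68, - 484.29,  -  478 , - 191.83, - 341/15, 77, 489,532, 730 , 741,849,  888] 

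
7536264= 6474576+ 1061688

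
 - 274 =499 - 773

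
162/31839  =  54/10613 = 0.01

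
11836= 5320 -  - 6516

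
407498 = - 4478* ( - 91)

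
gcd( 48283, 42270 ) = 1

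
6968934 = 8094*861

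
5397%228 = 153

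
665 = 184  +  481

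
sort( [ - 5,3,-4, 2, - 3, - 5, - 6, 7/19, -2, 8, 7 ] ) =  [ - 6, - 5, - 5, - 4, - 3, - 2, 7/19, 2, 3, 7, 8 ] 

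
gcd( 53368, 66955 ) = 7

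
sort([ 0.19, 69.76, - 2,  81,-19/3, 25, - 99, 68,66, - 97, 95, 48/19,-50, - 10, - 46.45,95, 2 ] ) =[ - 99, - 97, -50, - 46.45 , - 10, - 19/3, - 2, 0.19,  2,48/19,  25, 66,68,  69.76, 81,  95 , 95 ]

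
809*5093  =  4120237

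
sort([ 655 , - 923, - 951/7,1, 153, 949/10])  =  [ - 923, - 951/7,1,949/10, 153, 655] 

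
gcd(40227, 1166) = 583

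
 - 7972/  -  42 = 189 + 17/21 =189.81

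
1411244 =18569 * 76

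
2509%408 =61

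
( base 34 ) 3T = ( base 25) 56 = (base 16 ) 83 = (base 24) 5B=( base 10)131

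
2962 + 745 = 3707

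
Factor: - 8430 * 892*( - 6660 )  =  50080269600 = 2^5*3^3*5^2*37^1 *223^1*281^1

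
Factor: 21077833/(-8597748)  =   - 2^( - 2)*3^( - 1 )*7^1 * 716479^( - 1)*3011119^1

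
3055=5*611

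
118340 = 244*485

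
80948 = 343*236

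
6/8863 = 6/8863 = 0.00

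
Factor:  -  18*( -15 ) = 2^1*3^3*5^1= 270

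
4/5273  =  4/5273 = 0.00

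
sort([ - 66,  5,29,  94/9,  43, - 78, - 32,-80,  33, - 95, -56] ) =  [ - 95, -80, - 78, - 66, - 56, - 32, 5,94/9,29, 33,43] 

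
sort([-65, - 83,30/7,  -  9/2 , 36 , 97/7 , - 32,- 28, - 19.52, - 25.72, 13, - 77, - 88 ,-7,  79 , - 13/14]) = [ - 88 ,  -  83, - 77, - 65, -32 ,  -  28 , - 25.72, - 19.52, - 7, - 9/2,  -  13/14,30/7,  13 , 97/7 , 36, 79]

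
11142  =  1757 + 9385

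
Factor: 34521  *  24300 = 838860300 = 2^2*3^6*5^2*37^1 * 311^1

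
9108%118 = 22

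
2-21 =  - 19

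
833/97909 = 119/13987  =  0.01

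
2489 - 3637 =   -  1148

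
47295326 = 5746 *8231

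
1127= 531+596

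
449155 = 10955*41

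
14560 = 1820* 8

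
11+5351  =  5362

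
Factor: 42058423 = 11^1 * 607^1 * 6299^1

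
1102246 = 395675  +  706571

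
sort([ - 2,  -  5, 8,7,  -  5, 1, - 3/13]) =[-5,- 5, - 2, - 3/13 , 1, 7, 8]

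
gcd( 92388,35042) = 2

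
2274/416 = 5  +  97/208  =  5.47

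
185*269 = 49765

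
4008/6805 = 4008/6805 = 0.59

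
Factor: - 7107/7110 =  - 2369/2370 = - 2^( - 1)*3^(-1)*5^ ( - 1)*23^1*79^ ( - 1)*103^1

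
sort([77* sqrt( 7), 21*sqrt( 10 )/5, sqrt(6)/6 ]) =[sqrt ( 6) /6,21*sqrt( 10) /5, 77*sqrt( 7)] 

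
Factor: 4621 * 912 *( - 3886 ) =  - 2^5*3^1 * 19^1*29^1 * 67^1*4621^1 = -16376971872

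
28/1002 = 14/501 = 0.03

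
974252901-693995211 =280257690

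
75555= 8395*9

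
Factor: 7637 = 7^1*1091^1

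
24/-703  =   - 24/703  =  - 0.03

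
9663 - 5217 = 4446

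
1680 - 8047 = - 6367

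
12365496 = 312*39633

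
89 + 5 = 94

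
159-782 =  - 623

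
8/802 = 4/401 = 0.01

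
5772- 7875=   -  2103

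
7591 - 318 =7273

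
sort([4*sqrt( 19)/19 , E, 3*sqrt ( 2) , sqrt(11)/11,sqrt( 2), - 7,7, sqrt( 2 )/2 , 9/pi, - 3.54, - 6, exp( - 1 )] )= [-7, - 6 , - 3.54,sqrt(11)/11,exp(-1),sqrt( 2)/2,4* sqrt( 19)/19,sqrt( 2), E,  9/pi, 3*sqrt( 2),7 ] 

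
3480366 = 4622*753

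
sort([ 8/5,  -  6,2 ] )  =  [ - 6,8/5,  2]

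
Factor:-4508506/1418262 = -3^(  -  1 )*23^1*98011^1*236377^( - 1 ) = - 2254253/709131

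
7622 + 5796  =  13418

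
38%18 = 2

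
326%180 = 146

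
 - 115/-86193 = 115/86193 = 0.00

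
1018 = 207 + 811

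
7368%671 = 658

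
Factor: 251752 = 2^3*31469^1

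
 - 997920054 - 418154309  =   - 1416074363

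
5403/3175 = 1 + 2228/3175= 1.70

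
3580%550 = 280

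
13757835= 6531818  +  7226017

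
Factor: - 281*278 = - 78118  =  - 2^1*139^1*281^1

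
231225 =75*3083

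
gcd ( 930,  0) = 930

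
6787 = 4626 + 2161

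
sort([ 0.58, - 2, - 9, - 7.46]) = [-9,- 7.46, - 2,0.58]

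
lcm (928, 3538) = 56608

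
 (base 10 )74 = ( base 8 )112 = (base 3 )2202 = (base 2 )1001010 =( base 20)3E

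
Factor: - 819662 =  - 2^1*409831^1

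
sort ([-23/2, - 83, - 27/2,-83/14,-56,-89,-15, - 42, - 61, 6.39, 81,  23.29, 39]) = [ - 89,  -  83, - 61, - 56,-42,-15, - 27/2, - 23/2, - 83/14,6.39, 23.29, 39, 81]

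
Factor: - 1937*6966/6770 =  - 6746571/3385 = - 3^4 * 5^( - 1)*13^1*43^1*149^1*677^(-1)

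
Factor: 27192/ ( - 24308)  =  -66/59 = - 2^1 * 3^1* 11^1*59^( - 1 )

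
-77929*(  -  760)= 59226040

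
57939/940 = 61 + 599/940 = 61.64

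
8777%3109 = 2559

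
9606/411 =3202/137 =23.37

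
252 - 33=219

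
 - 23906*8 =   -  191248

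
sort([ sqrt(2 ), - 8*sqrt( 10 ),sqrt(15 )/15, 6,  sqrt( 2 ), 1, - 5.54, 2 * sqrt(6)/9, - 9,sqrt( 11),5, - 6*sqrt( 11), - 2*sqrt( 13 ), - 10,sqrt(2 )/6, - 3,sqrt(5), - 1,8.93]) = [ - 8*sqrt( 10 ), -6 * sqrt( 11), - 10,-9, - 2*sqrt( 13 ),  -  5.54, - 3,  -  1,sqrt(2) /6, sqrt(15)/15,2 * sqrt( 6 ) /9,1,sqrt(2 ),  sqrt ( 2), sqrt (5 ),  sqrt ( 11 ),5,6, 8.93]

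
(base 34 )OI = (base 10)834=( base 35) NT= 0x342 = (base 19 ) 25h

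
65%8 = 1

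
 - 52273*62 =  - 3240926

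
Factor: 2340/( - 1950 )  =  - 6/5 = - 2^1*3^1*5^ ( - 1) 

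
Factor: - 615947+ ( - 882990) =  - 11^1*43^1*3169^1 = -1498937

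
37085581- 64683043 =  - 27597462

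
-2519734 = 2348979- 4868713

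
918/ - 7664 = -1+ 3373/3832 = -0.12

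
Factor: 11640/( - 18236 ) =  - 2^1*3^1*5^1*47^ (  -  1) = - 30/47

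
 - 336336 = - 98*3432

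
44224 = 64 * 691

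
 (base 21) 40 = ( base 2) 1010100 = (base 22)3I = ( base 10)84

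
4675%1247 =934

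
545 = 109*5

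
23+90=113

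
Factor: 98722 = 2^1 * 13^1*3797^1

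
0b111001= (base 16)39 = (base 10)57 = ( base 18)33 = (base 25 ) 27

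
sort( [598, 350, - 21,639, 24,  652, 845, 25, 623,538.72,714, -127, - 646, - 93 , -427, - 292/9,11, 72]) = [ - 646, - 427, - 127, - 93, - 292/9, - 21,  11, 24, 25,72 , 350,538.72 , 598, 623, 639,652,  714,845 ]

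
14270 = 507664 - 493394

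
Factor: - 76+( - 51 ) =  - 127^1 = - 127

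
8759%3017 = 2725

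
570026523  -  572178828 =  - 2152305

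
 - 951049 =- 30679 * 31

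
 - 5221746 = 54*( - 96699)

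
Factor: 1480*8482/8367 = 12553360/8367 = 2^4*3^(-1)  *5^1*37^1  *2789^( - 1)*4241^1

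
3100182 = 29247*106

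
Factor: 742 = 2^1*7^1*53^1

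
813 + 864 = 1677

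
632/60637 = 632/60637=0.01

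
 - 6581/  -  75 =87 + 56/75=87.75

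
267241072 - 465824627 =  - 198583555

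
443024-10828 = 432196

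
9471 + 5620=15091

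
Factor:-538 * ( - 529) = 284602 =2^1*23^2*269^1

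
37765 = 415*91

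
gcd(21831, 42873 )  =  3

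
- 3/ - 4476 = 1/1492=0.00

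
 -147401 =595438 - 742839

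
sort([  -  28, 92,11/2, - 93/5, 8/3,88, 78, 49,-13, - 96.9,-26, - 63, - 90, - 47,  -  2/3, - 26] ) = [ - 96.9 , - 90, - 63, - 47 , - 28,-26, - 26, - 93/5, - 13, - 2/3,8/3,11/2, 49, 78,88,92] 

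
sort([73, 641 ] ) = [ 73,  641] 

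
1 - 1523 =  - 1522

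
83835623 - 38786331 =45049292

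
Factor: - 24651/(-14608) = 27/16 = 2^ (-4)*3^3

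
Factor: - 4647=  - 3^1*1549^1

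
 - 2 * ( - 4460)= 8920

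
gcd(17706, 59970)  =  6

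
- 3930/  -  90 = 43 + 2/3 = 43.67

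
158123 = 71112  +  87011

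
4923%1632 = 27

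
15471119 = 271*57089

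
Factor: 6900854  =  2^1 * 3450427^1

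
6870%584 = 446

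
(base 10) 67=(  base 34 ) 1x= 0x43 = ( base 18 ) 3D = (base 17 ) 3G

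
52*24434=1270568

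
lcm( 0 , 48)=0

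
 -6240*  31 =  - 193440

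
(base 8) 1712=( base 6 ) 4254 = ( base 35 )RP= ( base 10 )970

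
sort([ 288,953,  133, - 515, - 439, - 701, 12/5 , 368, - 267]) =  [ - 701, - 515  ,- 439,-267, 12/5,133,  288, 368,  953] 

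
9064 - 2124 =6940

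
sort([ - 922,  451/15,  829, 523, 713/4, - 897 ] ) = [ - 922, - 897, 451/15, 713/4, 523,829]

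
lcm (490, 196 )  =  980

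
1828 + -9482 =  - 7654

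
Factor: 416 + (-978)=-562= -2^1*281^1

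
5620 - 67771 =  - 62151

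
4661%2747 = 1914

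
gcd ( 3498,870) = 6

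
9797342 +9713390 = 19510732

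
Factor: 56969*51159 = 3^1*11^1*5179^1  *  17053^1  =  2914477071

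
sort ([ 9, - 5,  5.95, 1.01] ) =[ - 5 , 1.01, 5.95,9]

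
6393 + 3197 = 9590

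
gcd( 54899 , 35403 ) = 1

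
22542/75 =7514/25 = 300.56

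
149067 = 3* 49689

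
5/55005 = 1/11001 = 0.00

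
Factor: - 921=-3^1*307^1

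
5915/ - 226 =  - 27 + 187/226 = - 26.17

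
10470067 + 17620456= 28090523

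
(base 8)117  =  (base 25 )34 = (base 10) 79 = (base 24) 37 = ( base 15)54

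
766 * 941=720806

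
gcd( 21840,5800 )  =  40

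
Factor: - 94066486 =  - 2^1*73^1*644291^1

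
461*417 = 192237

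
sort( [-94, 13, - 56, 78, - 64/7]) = [ - 94, -56, - 64/7,13,78 ]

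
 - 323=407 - 730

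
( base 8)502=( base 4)11002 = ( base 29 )b3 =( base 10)322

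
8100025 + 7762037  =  15862062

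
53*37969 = 2012357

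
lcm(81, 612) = 5508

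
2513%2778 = 2513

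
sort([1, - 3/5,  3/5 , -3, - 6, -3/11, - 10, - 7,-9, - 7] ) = [ - 10 , - 9, - 7, - 7, - 6, - 3, - 3/5, - 3/11, 3/5, 1]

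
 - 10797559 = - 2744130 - 8053429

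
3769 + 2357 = 6126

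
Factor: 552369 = 3^1*101^1*1823^1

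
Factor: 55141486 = 2^1*27570743^1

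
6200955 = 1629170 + 4571785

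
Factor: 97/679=7^( - 1) = 1/7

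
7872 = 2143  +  5729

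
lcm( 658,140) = 6580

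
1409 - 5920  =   - 4511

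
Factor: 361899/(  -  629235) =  - 3^(-1)*5^( - 1)*59^(-1)*509^1 = - 509/885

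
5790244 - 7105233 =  - 1314989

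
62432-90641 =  - 28209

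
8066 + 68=8134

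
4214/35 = 602/5 = 120.40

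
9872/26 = 379 + 9/13 = 379.69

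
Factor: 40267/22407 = 3^(  -  1)*7^( - 1 )*11^( - 1)*67^1*97^( - 1)*601^1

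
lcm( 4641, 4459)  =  227409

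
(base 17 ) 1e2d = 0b10001100101110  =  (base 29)akg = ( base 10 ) 9006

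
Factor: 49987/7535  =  5^( - 1)*7^1*11^ ( - 1)*37^1*137^( - 1)*193^1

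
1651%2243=1651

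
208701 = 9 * 23189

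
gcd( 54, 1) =1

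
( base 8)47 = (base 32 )17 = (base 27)1c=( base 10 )39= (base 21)1i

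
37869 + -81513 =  -43644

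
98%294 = 98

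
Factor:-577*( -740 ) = 426980 = 2^2*5^1*37^1 * 577^1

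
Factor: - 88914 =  - 2^1*3^1 * 7^1*29^1*73^1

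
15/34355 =3/6871 = 0.00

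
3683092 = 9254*398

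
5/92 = 5/92 = 0.05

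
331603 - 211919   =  119684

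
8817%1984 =881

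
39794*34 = 1352996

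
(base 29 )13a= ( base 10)938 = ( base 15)428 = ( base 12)662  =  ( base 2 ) 1110101010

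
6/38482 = 3/19241 = 0.00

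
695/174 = 3  +  173/174 = 3.99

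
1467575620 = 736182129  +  731393491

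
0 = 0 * 936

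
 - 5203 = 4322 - 9525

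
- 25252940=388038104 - 413291044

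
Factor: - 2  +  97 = 95 =5^1*19^1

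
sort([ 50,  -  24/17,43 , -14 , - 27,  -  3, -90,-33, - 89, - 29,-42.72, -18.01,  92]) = [ - 90, - 89,-42.72, - 33, - 29, - 27, - 18.01, - 14 ,-3, - 24/17,  43, 50,92 ] 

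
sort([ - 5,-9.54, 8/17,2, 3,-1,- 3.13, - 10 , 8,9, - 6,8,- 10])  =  [- 10, - 10,  -  9.54,  -  6 , - 5, - 3.13, - 1,8/17,2, 3,8, 8,9] 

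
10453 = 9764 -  - 689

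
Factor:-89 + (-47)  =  -136 = - 2^3*17^1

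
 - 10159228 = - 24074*422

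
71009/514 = 71009/514 = 138.15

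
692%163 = 40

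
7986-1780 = 6206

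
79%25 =4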